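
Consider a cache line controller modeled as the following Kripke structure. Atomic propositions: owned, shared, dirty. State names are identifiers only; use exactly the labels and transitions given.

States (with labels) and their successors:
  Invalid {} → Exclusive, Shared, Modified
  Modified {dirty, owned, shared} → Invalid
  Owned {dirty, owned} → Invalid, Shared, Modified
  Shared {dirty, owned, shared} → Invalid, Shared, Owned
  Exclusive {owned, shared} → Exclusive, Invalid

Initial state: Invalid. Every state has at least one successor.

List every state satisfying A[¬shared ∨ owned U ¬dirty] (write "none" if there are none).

{Invalid, Modified, Exclusive}

States satisfying ¬shared ∨ owned: {Invalid, Modified, Owned, Shared, Exclusive}.
States satisfying ¬dirty: {Invalid, Exclusive}.
States satisfying A[¬shared ∨ owned U ¬dirty]: {Invalid, Modified, Exclusive}.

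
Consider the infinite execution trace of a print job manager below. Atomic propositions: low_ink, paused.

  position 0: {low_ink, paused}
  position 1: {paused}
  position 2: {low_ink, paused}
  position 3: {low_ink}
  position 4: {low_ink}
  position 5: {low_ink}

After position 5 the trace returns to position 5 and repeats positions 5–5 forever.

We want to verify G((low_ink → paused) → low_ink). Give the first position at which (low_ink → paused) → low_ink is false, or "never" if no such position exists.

1

Check (low_ink → paused) → low_ink at each position in order: 0 ✓.
At position 1 the labels are {paused}, so (low_ink → paused) → low_ink is false there. This is the first violation.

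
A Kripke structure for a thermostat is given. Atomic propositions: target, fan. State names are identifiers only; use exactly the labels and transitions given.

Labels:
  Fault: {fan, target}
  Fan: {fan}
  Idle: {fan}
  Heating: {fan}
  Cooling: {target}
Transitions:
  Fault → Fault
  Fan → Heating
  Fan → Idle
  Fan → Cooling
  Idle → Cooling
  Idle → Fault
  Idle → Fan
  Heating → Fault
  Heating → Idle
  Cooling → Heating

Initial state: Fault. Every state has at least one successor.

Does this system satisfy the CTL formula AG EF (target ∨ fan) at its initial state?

States satisfying EF (target ∨ fan): {Fault, Fan, Idle, Heating, Cooling}.
States satisfying AG EF (target ∨ fan): {Fault, Fan, Idle, Heating, Cooling}.
Every state reachable from Fault satisfies EF (target ∨ fan).
Fault ∈ Sat(AG EF (target ∨ fan)).

Satisfied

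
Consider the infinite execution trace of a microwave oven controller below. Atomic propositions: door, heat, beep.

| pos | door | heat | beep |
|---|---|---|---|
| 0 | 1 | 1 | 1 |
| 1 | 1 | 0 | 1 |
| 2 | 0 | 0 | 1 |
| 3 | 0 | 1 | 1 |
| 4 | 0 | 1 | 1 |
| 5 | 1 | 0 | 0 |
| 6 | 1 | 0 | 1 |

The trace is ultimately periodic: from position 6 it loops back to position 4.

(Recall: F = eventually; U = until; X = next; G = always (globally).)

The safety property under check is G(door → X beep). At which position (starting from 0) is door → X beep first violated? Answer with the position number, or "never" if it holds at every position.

door → X beep holds at every position 0..6, and those are all the positions the trace ever visits, so the invariant G(door → X beep) is never violated.

never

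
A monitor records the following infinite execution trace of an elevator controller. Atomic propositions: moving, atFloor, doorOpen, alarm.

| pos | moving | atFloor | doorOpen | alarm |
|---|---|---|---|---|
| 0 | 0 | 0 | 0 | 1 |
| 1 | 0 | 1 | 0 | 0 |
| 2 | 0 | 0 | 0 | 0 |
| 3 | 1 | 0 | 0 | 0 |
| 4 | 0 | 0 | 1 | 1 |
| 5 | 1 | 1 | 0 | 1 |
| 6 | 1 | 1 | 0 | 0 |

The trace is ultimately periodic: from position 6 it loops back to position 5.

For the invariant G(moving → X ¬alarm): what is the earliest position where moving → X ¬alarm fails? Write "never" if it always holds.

Check moving → X ¬alarm at each position in order: 0 ✓, 1 ✓, 2 ✓.
At position 3 the labels are {moving} and the next position 4 has {alarm, doorOpen}, so moving → X ¬alarm is false there. This is the first violation.

3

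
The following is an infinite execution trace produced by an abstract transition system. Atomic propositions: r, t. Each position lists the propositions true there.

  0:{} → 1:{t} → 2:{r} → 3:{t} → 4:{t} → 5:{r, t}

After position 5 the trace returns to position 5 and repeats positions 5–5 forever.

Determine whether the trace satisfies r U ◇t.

Satisfied

Walking from position 0: ◇t first holds at position 0, and r holds at every earlier position along the way, so r U ◇t holds.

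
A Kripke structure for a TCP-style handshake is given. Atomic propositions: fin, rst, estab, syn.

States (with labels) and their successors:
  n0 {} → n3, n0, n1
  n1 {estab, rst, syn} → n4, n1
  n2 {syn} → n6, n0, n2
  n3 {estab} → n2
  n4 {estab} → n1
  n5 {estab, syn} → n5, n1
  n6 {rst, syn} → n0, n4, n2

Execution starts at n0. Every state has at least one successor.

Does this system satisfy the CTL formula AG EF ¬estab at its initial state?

Does not hold

States satisfying EF ¬estab: {n0, n2, n3, n6}.
States satisfying AG EF ¬estab: ∅.
n1 is reachable from n0 and violates EF ¬estab, so AG fails at n0.
n0 ∉ Sat(AG EF ¬estab).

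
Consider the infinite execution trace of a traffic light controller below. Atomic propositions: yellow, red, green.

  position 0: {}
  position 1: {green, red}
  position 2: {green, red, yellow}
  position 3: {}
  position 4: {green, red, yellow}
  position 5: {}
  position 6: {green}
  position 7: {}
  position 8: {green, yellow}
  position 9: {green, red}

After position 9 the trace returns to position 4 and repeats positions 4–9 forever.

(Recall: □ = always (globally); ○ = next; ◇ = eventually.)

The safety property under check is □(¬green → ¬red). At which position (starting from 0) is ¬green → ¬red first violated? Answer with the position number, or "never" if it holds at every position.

never

¬green → ¬red holds at every position 0..9, and those are all the positions the trace ever visits, so the invariant □(¬green → ¬red) is never violated.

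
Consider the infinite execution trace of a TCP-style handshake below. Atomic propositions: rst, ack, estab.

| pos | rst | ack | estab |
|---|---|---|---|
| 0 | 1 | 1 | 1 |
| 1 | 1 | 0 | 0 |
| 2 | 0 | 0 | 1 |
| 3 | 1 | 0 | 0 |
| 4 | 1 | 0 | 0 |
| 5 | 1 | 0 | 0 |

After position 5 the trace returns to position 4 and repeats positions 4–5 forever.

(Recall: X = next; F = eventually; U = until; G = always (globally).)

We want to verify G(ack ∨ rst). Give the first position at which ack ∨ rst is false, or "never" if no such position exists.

Check ack ∨ rst at each position in order: 0 ✓, 1 ✓.
At position 2 the labels are {estab}, so ack ∨ rst is false there. This is the first violation.

2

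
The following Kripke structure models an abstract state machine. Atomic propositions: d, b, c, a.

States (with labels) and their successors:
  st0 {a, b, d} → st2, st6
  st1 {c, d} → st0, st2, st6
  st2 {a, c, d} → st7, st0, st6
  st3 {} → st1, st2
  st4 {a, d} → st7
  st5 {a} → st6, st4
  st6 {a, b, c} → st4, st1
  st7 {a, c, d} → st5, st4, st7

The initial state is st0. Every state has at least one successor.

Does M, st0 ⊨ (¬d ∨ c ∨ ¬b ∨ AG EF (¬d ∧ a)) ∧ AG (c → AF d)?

States satisfying ¬d: {st3, st5, st6}.
States satisfying ¬b: {st1, st2, st3, st4, st5, st7}.
States satisfying c ∨ ¬b: {st1, st2, st3, st4, st5, st6, st7}.
States satisfying ¬d ∨ c ∨ ¬b: {st1, st2, st3, st4, st5, st6, st7}.
States satisfying EF (¬d ∧ a): {st0, st1, st2, st3, st4, st5, st6, st7}.
States satisfying AG EF (¬d ∧ a): {st0, st1, st2, st3, st4, st5, st6, st7}.
States satisfying ¬d ∨ c ∨ ¬b ∨ AG EF (¬d ∧ a): {st0, st1, st2, st3, st4, st5, st6, st7}.
States satisfying c → AF d: {st0, st1, st2, st3, st4, st5, st6, st7}.
States satisfying AG (c → AF d): {st0, st1, st2, st3, st4, st5, st6, st7}.
States satisfying (¬d ∨ c ∨ ¬b ∨ AG EF (¬d ∧ a)) ∧ AG (c → AF d): {st0, st1, st2, st3, st4, st5, st6, st7}.
st0 ∈ Sat((¬d ∨ c ∨ ¬b ∨ AG EF (¬d ∧ a)) ∧ AG (c → AF d)).

Holds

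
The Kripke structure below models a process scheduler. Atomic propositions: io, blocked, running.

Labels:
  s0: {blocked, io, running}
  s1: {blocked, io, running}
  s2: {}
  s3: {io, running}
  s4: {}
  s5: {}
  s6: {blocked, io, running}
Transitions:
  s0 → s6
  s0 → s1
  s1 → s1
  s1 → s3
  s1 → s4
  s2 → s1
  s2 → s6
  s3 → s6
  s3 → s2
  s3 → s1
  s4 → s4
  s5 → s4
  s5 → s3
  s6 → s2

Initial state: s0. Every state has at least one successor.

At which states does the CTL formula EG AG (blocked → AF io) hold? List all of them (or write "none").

States satisfying AG (blocked → AF io): {s0, s1, s2, s3, s4, s5, s6}.
States satisfying EG AG (blocked → AF io): {s0, s1, s2, s3, s4, s5, s6}.

{s0, s1, s2, s3, s4, s5, s6}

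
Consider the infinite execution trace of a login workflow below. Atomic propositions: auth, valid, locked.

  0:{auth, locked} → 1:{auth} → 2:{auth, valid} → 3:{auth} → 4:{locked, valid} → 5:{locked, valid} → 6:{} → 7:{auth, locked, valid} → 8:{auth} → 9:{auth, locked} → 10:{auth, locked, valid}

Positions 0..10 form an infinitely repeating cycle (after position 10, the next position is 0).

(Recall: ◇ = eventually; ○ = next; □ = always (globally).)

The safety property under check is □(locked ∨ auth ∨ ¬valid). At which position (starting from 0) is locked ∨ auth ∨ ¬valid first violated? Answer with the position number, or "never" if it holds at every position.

never

locked ∨ auth ∨ ¬valid holds at every position 0..10, and those are all the positions the trace ever visits, so the invariant □(locked ∨ auth ∨ ¬valid) is never violated.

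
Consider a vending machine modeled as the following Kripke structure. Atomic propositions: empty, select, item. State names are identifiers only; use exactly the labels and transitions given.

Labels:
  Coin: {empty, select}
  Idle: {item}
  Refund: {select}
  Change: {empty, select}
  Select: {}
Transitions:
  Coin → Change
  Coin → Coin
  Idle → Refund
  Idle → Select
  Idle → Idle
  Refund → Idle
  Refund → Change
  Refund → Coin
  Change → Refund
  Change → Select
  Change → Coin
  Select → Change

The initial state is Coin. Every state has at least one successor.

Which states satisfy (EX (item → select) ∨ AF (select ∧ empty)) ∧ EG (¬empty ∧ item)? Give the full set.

States satisfying item → select: {Coin, Refund, Change, Select}.
States satisfying EX (item → select): {Coin, Idle, Refund, Change, Select}.
States satisfying select ∧ empty: {Coin, Change}.
States satisfying AF (select ∧ empty): {Coin, Change, Select}.
States satisfying EX (item → select) ∨ AF (select ∧ empty): {Coin, Idle, Refund, Change, Select}.
States satisfying ¬empty ∧ item: {Idle}.
States satisfying EG (¬empty ∧ item): {Idle}.
States satisfying (EX (item → select) ∨ AF (select ∧ empty)) ∧ EG (¬empty ∧ item): {Idle}.

{Idle}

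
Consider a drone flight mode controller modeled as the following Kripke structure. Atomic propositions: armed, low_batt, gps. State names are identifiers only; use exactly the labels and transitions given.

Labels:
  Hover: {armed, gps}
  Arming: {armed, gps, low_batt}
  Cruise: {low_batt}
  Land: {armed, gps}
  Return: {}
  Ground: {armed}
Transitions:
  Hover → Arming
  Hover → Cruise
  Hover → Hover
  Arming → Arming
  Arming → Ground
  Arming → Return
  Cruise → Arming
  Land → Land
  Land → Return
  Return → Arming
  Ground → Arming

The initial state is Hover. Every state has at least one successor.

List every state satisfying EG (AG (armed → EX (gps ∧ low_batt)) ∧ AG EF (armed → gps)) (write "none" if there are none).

{Hover, Arming, Cruise, Return, Ground}

States satisfying EG (AG (armed → EX (gps ∧ low_batt)) ∧ AG EF (armed → gps)): {Hover, Arming, Cruise, Return, Ground}.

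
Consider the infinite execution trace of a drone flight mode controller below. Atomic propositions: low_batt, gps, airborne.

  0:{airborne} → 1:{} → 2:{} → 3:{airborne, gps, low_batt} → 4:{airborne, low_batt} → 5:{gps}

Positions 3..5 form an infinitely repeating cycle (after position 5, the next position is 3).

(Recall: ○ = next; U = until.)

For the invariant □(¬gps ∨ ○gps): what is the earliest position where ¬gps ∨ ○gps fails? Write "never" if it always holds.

Check ¬gps ∨ ○gps at each position in order: 0 ✓, 1 ✓, 2 ✓.
At position 3 the labels are {airborne, gps, low_batt} and the next position 4 has {airborne, low_batt}, so ¬gps ∨ ○gps is false there. This is the first violation.

3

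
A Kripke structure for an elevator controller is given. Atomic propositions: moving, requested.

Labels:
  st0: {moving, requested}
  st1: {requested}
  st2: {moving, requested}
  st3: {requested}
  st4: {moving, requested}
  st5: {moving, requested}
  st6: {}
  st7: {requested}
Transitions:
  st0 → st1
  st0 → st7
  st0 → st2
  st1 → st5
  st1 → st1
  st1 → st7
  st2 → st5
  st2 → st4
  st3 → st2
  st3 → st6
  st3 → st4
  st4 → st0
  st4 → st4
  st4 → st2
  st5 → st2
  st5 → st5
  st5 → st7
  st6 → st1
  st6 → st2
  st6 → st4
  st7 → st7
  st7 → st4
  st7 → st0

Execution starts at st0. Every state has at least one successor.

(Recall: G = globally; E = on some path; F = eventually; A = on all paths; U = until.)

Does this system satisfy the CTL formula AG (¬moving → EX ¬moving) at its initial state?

Satisfied

States satisfying ¬moving → EX ¬moving: {st0, st1, st2, st3, st4, st5, st6, st7}.
States satisfying AG (¬moving → EX ¬moving): {st0, st1, st2, st3, st4, st5, st6, st7}.
Every state reachable from st0 satisfies ¬moving → EX ¬moving.
st0 ∈ Sat(AG (¬moving → EX ¬moving)).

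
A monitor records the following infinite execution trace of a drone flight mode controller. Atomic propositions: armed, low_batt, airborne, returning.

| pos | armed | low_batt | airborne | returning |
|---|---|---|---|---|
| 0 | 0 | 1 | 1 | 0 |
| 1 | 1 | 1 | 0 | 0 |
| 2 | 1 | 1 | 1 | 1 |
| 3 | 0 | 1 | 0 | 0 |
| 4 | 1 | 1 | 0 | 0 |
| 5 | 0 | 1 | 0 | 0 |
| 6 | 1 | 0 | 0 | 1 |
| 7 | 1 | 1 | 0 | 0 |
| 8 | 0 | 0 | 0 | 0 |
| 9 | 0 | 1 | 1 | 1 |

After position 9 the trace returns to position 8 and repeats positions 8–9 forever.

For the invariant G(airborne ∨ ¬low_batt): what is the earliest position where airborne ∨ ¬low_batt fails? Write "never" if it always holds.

Check airborne ∨ ¬low_batt at each position in order: 0 ✓.
At position 1 the labels are {armed, low_batt}, so airborne ∨ ¬low_batt is false there. This is the first violation.

1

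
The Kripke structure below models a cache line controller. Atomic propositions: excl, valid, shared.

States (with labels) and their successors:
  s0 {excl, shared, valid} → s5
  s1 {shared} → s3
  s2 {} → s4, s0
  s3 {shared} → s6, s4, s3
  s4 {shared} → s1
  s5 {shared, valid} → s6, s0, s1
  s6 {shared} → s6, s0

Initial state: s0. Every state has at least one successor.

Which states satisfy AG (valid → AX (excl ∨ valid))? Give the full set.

States satisfying valid → AX (excl ∨ valid): {s0, s1, s2, s3, s4, s6}.
States satisfying AG (valid → AX (excl ∨ valid)): ∅.

none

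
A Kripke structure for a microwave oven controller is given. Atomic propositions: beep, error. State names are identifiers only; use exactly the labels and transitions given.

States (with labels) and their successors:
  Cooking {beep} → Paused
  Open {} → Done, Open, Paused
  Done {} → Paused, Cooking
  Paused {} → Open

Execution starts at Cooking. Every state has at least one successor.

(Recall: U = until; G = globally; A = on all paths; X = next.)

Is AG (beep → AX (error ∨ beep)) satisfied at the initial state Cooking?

States satisfying beep → AX (error ∨ beep): {Open, Done, Paused}.
States satisfying AG (beep → AX (error ∨ beep)): ∅.
Cooking is reachable from Cooking and violates beep → AX (error ∨ beep), so AG fails at Cooking.
Cooking ∉ Sat(AG (beep → AX (error ∨ beep))).

Does not hold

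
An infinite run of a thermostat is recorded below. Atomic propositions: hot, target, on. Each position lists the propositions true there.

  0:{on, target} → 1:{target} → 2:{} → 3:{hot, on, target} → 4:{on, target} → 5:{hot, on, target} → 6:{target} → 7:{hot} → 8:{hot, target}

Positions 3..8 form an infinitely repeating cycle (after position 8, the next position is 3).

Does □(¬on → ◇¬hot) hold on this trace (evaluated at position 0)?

¬on → ◇¬hot holds at every position 0..8, and those are all positions ever visited, so □(¬on → ◇¬hot) holds.
Positions where ¬on holds: 1, 2, 6, 7, 8.
Check ◇¬hot at each: 1→ok, 2→ok, 6→ok, 7→ok, 8→ok.

Yes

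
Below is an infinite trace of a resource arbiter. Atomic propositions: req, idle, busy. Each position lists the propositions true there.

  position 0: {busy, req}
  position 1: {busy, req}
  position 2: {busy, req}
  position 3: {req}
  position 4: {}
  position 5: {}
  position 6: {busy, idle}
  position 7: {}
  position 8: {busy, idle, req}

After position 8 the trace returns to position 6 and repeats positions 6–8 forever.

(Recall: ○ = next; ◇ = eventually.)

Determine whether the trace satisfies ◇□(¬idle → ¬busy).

□(¬idle → ¬busy) holds at position 3, which is reachable from 0, so ◇□(¬idle → ¬busy) holds.

Holds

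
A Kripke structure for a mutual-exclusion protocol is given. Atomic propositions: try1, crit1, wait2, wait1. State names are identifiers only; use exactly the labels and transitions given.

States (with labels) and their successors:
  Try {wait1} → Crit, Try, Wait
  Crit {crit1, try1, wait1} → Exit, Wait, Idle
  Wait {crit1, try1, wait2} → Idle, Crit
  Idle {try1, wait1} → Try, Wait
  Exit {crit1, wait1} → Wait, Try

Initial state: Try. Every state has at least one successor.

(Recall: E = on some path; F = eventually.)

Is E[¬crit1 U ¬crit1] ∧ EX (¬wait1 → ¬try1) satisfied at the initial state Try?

States satisfying ¬crit1: {Try, Idle}.
States satisfying E[¬crit1 U ¬crit1]: {Try, Idle}.
States satisfying ¬wait1 → ¬try1: {Try, Crit, Idle, Exit}.
States satisfying EX (¬wait1 → ¬try1): {Try, Crit, Wait, Idle, Exit}.
States satisfying E[¬crit1 U ¬crit1] ∧ EX (¬wait1 → ¬try1): {Try, Idle}.
Try ∈ Sat(E[¬crit1 U ¬crit1] ∧ EX (¬wait1 → ¬try1)).

Holds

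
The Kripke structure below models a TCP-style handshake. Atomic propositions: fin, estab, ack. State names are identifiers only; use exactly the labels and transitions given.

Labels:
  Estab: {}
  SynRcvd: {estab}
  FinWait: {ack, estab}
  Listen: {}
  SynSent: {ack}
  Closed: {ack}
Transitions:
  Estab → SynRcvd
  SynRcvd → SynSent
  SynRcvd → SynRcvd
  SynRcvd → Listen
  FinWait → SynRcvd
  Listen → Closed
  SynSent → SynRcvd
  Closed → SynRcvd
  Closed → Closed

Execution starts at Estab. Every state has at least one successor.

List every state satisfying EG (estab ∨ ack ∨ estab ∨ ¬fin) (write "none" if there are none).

States satisfying estab ∨ ack ∨ estab ∨ ¬fin: {Estab, SynRcvd, FinWait, Listen, SynSent, Closed}.
States satisfying EG (estab ∨ ack ∨ estab ∨ ¬fin): {Estab, SynRcvd, FinWait, Listen, SynSent, Closed}.

{Estab, SynRcvd, FinWait, Listen, SynSent, Closed}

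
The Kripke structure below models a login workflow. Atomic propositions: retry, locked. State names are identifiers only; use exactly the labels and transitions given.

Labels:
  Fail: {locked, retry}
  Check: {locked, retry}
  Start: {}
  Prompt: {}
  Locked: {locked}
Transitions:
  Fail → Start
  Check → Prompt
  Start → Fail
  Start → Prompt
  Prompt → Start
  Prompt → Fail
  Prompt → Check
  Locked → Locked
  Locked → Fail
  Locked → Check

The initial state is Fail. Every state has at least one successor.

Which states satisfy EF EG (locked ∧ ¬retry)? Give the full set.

States satisfying EG (locked ∧ ¬retry): {Locked}.
States satisfying EF EG (locked ∧ ¬retry): {Locked}.

{Locked}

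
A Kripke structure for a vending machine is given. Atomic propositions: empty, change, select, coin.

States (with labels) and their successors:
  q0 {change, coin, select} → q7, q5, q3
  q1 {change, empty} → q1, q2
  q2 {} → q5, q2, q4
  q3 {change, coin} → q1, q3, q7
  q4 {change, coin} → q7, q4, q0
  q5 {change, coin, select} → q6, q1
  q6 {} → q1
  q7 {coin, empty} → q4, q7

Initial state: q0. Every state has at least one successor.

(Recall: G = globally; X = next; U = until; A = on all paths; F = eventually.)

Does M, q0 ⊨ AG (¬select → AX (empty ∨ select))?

States satisfying ¬select → AX (empty ∨ select): {q0, q5, q6}.
States satisfying AG (¬select → AX (empty ∨ select)): ∅.
q1 is reachable from q0 and violates ¬select → AX (empty ∨ select), so AG fails at q0.
q0 ∉ Sat(AG (¬select → AX (empty ∨ select))).

No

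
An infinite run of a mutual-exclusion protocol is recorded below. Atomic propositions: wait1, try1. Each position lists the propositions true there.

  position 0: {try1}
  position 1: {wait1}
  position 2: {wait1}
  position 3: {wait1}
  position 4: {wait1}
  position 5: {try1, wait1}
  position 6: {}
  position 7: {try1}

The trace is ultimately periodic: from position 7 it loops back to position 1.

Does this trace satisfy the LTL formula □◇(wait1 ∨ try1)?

Yes

◇(wait1 ∨ try1) holds at every position 0..7, and those are all positions ever visited, so □◇(wait1 ∨ try1) holds.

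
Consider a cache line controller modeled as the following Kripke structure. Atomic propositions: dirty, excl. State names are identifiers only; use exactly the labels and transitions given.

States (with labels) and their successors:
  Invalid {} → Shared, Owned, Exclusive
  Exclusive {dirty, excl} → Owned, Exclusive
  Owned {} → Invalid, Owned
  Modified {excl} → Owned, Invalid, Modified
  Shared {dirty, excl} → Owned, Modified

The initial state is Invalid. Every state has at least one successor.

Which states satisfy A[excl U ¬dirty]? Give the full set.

States satisfying excl: {Exclusive, Modified, Shared}.
States satisfying ¬dirty: {Invalid, Owned, Modified}.
States satisfying A[excl U ¬dirty]: {Invalid, Owned, Modified, Shared}.

{Invalid, Owned, Modified, Shared}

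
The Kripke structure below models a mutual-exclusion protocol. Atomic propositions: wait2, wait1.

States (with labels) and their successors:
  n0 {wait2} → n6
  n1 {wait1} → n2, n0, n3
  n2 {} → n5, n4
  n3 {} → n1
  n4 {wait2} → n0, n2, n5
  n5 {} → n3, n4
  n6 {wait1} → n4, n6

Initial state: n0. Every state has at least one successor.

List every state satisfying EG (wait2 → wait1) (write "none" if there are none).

States satisfying wait2 → wait1: {n1, n2, n3, n5, n6}.
States satisfying EG (wait2 → wait1): {n1, n2, n3, n5, n6}.

{n1, n2, n3, n5, n6}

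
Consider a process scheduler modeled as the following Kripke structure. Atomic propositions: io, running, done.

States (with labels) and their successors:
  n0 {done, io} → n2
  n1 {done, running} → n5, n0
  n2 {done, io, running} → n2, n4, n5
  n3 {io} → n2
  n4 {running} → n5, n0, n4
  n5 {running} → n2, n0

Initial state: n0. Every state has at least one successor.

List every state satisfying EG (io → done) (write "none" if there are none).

States satisfying io → done: {n0, n1, n2, n4, n5}.
States satisfying EG (io → done): {n0, n1, n2, n4, n5}.

{n0, n1, n2, n4, n5}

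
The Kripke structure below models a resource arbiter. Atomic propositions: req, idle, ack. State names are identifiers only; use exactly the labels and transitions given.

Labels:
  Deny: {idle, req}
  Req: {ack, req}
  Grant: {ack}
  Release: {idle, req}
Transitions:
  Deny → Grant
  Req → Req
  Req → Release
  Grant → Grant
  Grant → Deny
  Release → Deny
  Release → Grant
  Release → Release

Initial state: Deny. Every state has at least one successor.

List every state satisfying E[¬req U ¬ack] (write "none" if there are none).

{Deny, Grant, Release}

States satisfying ¬req: {Grant}.
States satisfying ¬ack: {Deny, Release}.
States satisfying E[¬req U ¬ack]: {Deny, Grant, Release}.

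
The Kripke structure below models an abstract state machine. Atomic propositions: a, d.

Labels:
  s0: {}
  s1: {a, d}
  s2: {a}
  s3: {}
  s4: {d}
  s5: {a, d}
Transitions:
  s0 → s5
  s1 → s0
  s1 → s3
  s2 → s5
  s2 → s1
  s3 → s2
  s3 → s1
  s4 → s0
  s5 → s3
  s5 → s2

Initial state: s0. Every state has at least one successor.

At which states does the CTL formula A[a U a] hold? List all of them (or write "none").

{s1, s2, s5}

States satisfying a: {s1, s2, s5}.
States satisfying A[a U a]: {s1, s2, s5}.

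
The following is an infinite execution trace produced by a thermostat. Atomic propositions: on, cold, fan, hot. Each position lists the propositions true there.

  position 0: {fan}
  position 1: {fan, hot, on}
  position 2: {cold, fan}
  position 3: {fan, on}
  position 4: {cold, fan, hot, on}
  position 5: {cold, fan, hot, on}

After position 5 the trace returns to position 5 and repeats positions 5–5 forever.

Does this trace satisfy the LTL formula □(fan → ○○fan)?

fan → ○○fan holds at every position 0..5, and those are all positions ever visited, so □(fan → ○○fan) holds.
Positions where fan holds: 0, 1, 2, 3, 4, 5.
Check ○○fan at each: 0→ok, 1→ok, 2→ok, 3→ok, 4→ok, 5→ok.

Satisfied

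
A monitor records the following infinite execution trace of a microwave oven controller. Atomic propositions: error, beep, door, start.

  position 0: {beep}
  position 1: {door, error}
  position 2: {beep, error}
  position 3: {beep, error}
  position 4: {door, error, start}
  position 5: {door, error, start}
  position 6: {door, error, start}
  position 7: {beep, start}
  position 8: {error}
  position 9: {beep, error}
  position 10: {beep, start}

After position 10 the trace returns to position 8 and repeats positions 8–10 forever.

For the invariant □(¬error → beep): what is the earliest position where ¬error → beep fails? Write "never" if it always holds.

¬error → beep holds at every position 0..10, and those are all the positions the trace ever visits, so the invariant □(¬error → beep) is never violated.

never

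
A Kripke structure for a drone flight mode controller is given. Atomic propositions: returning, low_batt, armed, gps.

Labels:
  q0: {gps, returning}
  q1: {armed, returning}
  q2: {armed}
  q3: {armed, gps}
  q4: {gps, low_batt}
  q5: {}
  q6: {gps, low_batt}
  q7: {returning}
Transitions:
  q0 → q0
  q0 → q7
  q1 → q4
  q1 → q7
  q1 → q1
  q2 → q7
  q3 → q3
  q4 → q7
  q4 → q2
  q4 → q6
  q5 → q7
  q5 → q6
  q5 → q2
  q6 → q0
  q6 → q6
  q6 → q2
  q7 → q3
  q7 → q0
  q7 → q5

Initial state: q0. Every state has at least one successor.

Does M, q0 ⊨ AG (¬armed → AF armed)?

States satisfying ¬armed → AF armed: {q1, q2, q3}.
States satisfying AG (¬armed → AF armed): {q3}.
q0 is reachable from q0 and violates ¬armed → AF armed, so AG fails at q0.
q0 ∉ Sat(AG (¬armed → AF armed)).

Does not hold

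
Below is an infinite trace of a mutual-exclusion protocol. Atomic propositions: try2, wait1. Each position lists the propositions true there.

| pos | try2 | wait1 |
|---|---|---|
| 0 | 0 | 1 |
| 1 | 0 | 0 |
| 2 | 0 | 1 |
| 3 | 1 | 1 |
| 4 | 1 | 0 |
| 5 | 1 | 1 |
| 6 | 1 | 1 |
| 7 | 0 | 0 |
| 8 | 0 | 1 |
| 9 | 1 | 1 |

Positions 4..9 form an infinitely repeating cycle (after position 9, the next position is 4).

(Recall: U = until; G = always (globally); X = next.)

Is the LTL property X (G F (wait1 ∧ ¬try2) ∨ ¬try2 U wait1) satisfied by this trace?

The position after 0 is 1; G F (wait1 ∧ ¬try2) ∨ ¬try2 U wait1 is true there.

Holds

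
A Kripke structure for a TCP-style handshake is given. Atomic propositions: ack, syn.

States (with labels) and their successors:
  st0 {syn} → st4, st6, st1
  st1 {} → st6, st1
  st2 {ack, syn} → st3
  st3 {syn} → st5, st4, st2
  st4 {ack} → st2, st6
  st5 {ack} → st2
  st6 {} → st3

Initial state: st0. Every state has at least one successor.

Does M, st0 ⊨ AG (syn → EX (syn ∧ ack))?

States satisfying syn → EX (syn ∧ ack): {st1, st3, st4, st5, st6}.
States satisfying AG (syn → EX (syn ∧ ack)): ∅.
st0 is reachable from st0 and violates syn → EX (syn ∧ ack), so AG fails at st0.
st0 ∉ Sat(AG (syn → EX (syn ∧ ack))).

Violated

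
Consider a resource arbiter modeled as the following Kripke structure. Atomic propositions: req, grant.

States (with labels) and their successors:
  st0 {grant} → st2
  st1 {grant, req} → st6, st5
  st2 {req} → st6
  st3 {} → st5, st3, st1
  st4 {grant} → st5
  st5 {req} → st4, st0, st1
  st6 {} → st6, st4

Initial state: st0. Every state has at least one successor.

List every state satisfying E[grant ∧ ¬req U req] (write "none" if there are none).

{st0, st1, st2, st4, st5}

States satisfying grant ∧ ¬req: {st0, st4}.
States satisfying req: {st1, st2, st5}.
States satisfying E[grant ∧ ¬req U req]: {st0, st1, st2, st4, st5}.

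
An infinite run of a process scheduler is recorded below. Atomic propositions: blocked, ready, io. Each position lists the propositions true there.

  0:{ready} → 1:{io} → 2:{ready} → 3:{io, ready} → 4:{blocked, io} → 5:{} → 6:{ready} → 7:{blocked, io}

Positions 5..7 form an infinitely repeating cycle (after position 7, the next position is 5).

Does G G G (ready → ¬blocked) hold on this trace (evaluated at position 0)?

G G (ready → ¬blocked) holds at every position 0..7, and those are all positions ever visited, so G G G (ready → ¬blocked) holds.

Yes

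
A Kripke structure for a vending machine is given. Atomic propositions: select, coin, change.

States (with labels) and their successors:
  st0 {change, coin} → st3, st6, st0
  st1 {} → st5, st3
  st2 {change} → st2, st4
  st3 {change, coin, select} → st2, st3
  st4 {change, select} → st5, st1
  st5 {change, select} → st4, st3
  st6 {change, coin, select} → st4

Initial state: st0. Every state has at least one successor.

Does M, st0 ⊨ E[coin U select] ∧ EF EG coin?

States satisfying coin: {st0, st3, st6}.
States satisfying select: {st3, st4, st5, st6}.
States satisfying E[coin U select]: {st0, st3, st4, st5, st6}.
States satisfying EG coin: {st0, st3}.
States satisfying EF EG coin: {st0, st1, st2, st3, st4, st5, st6}.
States satisfying E[coin U select] ∧ EF EG coin: {st0, st3, st4, st5, st6}.
st0 ∈ Sat(E[coin U select] ∧ EF EG coin).

Satisfied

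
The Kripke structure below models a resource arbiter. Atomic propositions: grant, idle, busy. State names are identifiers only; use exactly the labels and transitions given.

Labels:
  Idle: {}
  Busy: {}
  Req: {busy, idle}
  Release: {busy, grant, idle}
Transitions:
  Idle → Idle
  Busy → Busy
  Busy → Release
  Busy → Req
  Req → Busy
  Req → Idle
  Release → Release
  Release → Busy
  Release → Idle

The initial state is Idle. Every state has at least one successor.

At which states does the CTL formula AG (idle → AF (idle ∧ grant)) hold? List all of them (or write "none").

States satisfying idle → AF (idle ∧ grant): {Idle, Busy, Release}.
States satisfying AG (idle → AF (idle ∧ grant)): {Idle}.

{Idle}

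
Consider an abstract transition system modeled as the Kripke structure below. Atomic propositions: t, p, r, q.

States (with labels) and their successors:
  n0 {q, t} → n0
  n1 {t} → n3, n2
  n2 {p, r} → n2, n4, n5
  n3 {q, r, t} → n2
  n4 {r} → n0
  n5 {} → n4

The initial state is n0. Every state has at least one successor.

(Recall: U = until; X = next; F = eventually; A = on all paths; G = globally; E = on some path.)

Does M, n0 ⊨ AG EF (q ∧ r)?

States satisfying EF (q ∧ r): {n1, n3}.
States satisfying AG EF (q ∧ r): ∅.
n0 is reachable from n0 and violates EF (q ∧ r), so AG fails at n0.
n0 ∉ Sat(AG EF (q ∧ r)).

No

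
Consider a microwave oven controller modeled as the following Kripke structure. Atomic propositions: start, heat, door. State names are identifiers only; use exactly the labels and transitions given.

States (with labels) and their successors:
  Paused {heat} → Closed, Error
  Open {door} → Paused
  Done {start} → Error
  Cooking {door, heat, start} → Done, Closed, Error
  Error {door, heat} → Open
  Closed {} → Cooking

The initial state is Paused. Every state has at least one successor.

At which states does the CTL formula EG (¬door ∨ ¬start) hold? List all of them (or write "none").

States satisfying ¬door ∨ ¬start: {Paused, Open, Done, Error, Closed}.
States satisfying EG (¬door ∨ ¬start): {Paused, Open, Done, Error}.

{Paused, Open, Done, Error}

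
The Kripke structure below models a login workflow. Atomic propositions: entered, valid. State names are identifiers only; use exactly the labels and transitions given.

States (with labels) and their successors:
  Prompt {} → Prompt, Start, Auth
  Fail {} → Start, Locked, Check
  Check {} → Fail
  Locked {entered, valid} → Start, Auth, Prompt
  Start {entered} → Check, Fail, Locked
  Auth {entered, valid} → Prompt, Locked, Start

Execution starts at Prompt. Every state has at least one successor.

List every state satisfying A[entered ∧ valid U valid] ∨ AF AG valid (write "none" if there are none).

{Locked, Auth}

States satisfying entered ∧ valid: {Locked, Auth}.
States satisfying valid: {Locked, Auth}.
States satisfying A[entered ∧ valid U valid]: {Locked, Auth}.
States satisfying AG valid: ∅.
States satisfying AF AG valid: ∅.
States satisfying A[entered ∧ valid U valid] ∨ AF AG valid: {Locked, Auth}.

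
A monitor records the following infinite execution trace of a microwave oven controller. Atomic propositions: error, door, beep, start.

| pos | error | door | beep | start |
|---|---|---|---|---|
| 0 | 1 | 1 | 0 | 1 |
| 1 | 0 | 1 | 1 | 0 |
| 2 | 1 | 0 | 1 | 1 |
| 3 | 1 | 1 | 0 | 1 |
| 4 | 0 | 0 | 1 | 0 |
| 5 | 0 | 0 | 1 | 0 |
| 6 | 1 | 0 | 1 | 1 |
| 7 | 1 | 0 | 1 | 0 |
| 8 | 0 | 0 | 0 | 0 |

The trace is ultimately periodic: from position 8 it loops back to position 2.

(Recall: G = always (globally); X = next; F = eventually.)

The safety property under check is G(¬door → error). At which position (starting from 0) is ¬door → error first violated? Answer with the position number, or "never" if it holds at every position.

4

Check ¬door → error at each position in order: 0 ✓, 1 ✓, 2 ✓, 3 ✓.
At position 4 the labels are {beep}, so ¬door → error is false there. This is the first violation.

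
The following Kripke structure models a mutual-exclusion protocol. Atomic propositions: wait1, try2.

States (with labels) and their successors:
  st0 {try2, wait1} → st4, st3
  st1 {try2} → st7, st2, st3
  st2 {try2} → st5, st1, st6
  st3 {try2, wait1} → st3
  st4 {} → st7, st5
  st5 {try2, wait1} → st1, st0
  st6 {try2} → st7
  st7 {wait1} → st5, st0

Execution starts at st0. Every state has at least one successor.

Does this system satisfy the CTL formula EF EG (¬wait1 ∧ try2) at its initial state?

States satisfying EG (¬wait1 ∧ try2): {st1, st2}.
States satisfying EF EG (¬wait1 ∧ try2): {st0, st1, st2, st4, st5, st6, st7}.
Some path from st0 reaches a state where EG (¬wait1 ∧ try2) holds.
st0 ∈ Sat(EF EG (¬wait1 ∧ try2)).

Holds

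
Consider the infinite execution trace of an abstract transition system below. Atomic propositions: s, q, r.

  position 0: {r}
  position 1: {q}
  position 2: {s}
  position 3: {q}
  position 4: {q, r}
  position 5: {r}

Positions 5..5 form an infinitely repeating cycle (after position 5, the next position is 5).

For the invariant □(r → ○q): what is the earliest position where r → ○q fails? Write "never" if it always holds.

4

Check r → ○q at each position in order: 0 ✓, 1 ✓, 2 ✓, 3 ✓.
At position 4 the labels are {q, r} and the next position 5 has {r}, so r → ○q is false there. This is the first violation.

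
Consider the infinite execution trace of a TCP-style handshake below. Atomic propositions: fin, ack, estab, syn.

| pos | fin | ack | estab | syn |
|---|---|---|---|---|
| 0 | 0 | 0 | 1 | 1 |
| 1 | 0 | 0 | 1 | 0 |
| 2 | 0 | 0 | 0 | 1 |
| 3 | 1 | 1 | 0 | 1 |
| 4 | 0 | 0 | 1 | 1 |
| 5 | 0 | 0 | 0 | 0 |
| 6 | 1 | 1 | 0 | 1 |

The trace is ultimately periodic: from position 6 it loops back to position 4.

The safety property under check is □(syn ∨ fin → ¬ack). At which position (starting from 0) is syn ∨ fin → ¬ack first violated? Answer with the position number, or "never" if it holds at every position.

Check syn ∨ fin → ¬ack at each position in order: 0 ✓, 1 ✓, 2 ✓.
At position 3 the labels are {ack, fin, syn}, so syn ∨ fin → ¬ack is false there. This is the first violation.

3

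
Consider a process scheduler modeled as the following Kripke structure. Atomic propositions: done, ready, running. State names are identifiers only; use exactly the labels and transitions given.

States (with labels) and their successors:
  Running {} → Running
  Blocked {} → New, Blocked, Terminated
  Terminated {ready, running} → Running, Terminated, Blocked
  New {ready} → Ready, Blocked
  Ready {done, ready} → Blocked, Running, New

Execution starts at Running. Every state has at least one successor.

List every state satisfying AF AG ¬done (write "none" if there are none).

{Running}

States satisfying AG ¬done: {Running}.
States satisfying AF AG ¬done: {Running}.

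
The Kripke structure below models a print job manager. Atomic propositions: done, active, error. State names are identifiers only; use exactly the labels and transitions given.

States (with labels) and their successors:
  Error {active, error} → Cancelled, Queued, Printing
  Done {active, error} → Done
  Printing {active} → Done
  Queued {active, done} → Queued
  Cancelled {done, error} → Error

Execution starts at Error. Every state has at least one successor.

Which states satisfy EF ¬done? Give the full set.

{Error, Done, Printing, Cancelled}

States satisfying ¬done: {Error, Done, Printing}.
States satisfying EF ¬done: {Error, Done, Printing, Cancelled}.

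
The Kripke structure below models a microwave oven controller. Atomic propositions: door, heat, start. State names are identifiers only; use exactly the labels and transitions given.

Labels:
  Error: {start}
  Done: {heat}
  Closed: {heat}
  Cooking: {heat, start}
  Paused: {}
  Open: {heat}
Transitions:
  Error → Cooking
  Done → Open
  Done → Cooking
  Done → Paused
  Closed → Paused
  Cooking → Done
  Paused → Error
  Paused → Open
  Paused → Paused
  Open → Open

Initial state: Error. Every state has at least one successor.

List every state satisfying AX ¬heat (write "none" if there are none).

States satisfying ¬heat: {Error, Paused}.
States satisfying AX ¬heat: {Closed}.

{Closed}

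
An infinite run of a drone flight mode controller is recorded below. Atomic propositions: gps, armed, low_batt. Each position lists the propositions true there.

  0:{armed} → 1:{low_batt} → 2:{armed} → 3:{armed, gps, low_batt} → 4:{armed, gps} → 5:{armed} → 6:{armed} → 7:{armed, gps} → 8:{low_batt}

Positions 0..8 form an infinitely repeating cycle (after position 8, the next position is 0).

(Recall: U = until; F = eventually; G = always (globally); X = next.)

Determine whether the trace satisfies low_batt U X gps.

Walking from position 0: at position 0, X gps has not yet held and low_batt fails, so low_batt U X gps is false.

Does not hold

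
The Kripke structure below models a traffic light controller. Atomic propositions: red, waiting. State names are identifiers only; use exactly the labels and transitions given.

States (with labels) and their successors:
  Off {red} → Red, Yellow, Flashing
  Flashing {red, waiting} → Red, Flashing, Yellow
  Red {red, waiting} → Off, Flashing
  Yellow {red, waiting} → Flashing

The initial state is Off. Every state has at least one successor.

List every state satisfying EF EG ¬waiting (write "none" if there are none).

States satisfying EG ¬waiting: ∅.
States satisfying EF EG ¬waiting: ∅.

none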